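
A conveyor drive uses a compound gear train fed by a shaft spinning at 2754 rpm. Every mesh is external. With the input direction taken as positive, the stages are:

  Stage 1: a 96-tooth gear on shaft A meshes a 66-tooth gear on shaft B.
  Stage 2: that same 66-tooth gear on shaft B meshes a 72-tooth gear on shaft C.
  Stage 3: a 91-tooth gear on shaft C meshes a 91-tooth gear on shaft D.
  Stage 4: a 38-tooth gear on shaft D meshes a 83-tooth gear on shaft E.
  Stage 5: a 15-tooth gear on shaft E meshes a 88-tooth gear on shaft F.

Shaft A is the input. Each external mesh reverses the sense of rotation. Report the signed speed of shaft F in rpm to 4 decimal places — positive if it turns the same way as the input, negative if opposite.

Stage 1 [96T→66T]: ω = 2754.0000×96/66 = 4005.8182 rpm, dir flips to −; running = −4005.8182
Stage 2 [66T→72T]: ω = 4005.8182×66/72 = 3672.0000 rpm, dir flips to +; running = +3672.0000
Stage 3 [91T→91T]: ω = 3672.0000×91/91 = 3672.0000 rpm, dir flips to −; running = −3672.0000
Stage 4 [38T→83T]: ω = 3672.0000×38/83 = 1681.1566 rpm, dir flips to +; running = +1681.1566
Stage 5 [15T→88T]: ω = 1681.1566×15/88 = 286.5608 rpm, dir flips to −; running = −286.5608

-286.5608 rpm (opposite to input, |ω| = 286.5608 rpm)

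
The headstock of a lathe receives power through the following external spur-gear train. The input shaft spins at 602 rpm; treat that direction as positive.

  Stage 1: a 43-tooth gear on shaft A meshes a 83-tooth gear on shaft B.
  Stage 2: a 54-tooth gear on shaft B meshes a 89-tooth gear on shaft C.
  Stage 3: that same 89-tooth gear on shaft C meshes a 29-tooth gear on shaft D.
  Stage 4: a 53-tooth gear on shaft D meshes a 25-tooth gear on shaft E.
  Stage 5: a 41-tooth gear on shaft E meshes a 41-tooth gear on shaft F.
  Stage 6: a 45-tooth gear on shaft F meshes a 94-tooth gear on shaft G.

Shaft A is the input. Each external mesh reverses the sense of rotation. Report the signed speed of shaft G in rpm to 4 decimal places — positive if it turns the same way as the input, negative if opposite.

Stage 1 [43T→83T]: ω = 602.0000×43/83 = 311.8795 rpm, dir flips to −; running = −311.8795
Stage 2 [54T→89T]: ω = 311.8795×54/89 = 189.2303 rpm, dir flips to +; running = +189.2303
Stage 3 [89T→29T]: ω = 189.2303×89/29 = 580.7412 rpm, dir flips to −; running = −580.7412
Stage 4 [53T→25T]: ω = 580.7412×53/25 = 1231.1713 rpm, dir flips to +; running = +1231.1713
Stage 5 [41T→41T]: ω = 1231.1713×41/41 = 1231.1713 rpm, dir flips to −; running = −1231.1713
Stage 6 [45T→94T]: ω = 1231.1713×45/94 = 589.3905 rpm, dir flips to +; running = +589.3905

+589.3905 rpm (same as input, |ω| = 589.3905 rpm)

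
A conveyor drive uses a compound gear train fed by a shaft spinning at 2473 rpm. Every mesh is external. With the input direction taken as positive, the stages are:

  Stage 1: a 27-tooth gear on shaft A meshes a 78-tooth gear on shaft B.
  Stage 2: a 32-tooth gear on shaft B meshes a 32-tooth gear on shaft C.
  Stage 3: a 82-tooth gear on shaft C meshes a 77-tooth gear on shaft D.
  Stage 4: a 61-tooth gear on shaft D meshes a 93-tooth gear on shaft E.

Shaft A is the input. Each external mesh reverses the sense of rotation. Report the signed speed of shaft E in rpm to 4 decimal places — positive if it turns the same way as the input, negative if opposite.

+597.9478 rpm (same as input, |ω| = 597.9478 rpm)

Stage 1 [27T→78T]: ω = 2473.0000×27/78 = 856.0385 rpm, dir flips to −; running = −856.0385
Stage 2 [32T→32T]: ω = 856.0385×32/32 = 856.0385 rpm, dir flips to +; running = +856.0385
Stage 3 [82T→77T]: ω = 856.0385×82/77 = 911.6254 rpm, dir flips to −; running = −911.6254
Stage 4 [61T→93T]: ω = 911.6254×61/93 = 597.9478 rpm, dir flips to +; running = +597.9478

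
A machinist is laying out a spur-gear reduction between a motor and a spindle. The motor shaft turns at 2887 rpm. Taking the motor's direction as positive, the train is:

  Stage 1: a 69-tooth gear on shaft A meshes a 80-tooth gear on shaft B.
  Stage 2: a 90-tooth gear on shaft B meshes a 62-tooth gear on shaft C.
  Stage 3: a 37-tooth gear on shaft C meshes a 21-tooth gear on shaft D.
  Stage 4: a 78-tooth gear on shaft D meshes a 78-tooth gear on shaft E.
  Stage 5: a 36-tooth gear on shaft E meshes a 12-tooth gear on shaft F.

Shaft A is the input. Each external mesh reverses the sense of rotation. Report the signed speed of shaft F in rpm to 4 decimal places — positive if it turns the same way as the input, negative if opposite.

-19105.5873 rpm (opposite to input, |ω| = 19105.5873 rpm)

Stage 1 [69T→80T]: ω = 2887.0000×69/80 = 2490.0375 rpm, dir flips to −; running = −2490.0375
Stage 2 [90T→62T]: ω = 2490.0375×90/62 = 3614.5706 rpm, dir flips to +; running = +3614.5706
Stage 3 [37T→21T]: ω = 3614.5706×37/21 = 6368.5291 rpm, dir flips to −; running = −6368.5291
Stage 4 [78T→78T]: ω = 6368.5291×78/78 = 6368.5291 rpm, dir flips to +; running = +6368.5291
Stage 5 [36T→12T]: ω = 6368.5291×36/12 = 19105.5873 rpm, dir flips to −; running = −19105.5873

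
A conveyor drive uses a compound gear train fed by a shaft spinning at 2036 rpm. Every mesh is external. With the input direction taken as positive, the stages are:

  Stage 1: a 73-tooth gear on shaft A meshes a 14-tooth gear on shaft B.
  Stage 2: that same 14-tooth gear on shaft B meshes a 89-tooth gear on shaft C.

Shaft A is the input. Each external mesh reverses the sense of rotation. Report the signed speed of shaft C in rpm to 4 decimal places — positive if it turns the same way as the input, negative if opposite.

Stage 1 [73T→14T]: ω = 2036.0000×73/14 = 10616.2857 rpm, dir flips to −; running = −10616.2857
Stage 2 [14T→89T]: ω = 10616.2857×14/89 = 1669.9775 rpm, dir flips to +; running = +1669.9775

+1669.9775 rpm (same as input, |ω| = 1669.9775 rpm)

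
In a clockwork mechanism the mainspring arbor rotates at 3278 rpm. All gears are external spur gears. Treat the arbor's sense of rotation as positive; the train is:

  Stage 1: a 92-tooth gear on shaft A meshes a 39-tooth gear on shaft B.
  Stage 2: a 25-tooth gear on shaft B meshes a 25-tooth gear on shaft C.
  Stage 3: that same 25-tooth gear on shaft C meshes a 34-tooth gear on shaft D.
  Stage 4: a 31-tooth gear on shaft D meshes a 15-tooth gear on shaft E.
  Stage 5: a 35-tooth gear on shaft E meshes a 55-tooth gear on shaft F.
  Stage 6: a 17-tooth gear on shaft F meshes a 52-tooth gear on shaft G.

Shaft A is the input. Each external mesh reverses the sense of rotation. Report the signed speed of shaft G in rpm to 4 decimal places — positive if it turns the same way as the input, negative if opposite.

+2444.6384 rpm (same as input, |ω| = 2444.6384 rpm)

Stage 1 [92T→39T]: ω = 3278.0000×92/39 = 7732.7179 rpm, dir flips to −; running = −7732.7179
Stage 2 [25T→25T]: ω = 7732.7179×25/25 = 7732.7179 rpm, dir flips to +; running = +7732.7179
Stage 3 [25T→34T]: ω = 7732.7179×25/34 = 5685.8220 rpm, dir flips to −; running = −5685.8220
Stage 4 [31T→15T]: ω = 5685.8220×31/15 = 11750.6988 rpm, dir flips to +; running = +11750.6988
Stage 5 [35T→55T]: ω = 11750.6988×35/55 = 7477.7174 rpm, dir flips to −; running = −7477.7174
Stage 6 [17T→52T]: ω = 7477.7174×17/52 = 2444.6384 rpm, dir flips to +; running = +2444.6384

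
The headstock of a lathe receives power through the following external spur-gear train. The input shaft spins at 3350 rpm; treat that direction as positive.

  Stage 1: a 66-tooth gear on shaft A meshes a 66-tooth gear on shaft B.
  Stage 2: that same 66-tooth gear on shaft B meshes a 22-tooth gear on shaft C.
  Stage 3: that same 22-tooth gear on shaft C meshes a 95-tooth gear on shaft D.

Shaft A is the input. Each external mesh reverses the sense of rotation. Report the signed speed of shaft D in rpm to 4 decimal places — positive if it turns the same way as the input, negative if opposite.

Stage 1 [66T→66T]: ω = 3350.0000×66/66 = 3350.0000 rpm, dir flips to −; running = −3350.0000
Stage 2 [66T→22T]: ω = 3350.0000×66/22 = 10050.0000 rpm, dir flips to +; running = +10050.0000
Stage 3 [22T→95T]: ω = 10050.0000×22/95 = 2327.3684 rpm, dir flips to −; running = −2327.3684

-2327.3684 rpm (opposite to input, |ω| = 2327.3684 rpm)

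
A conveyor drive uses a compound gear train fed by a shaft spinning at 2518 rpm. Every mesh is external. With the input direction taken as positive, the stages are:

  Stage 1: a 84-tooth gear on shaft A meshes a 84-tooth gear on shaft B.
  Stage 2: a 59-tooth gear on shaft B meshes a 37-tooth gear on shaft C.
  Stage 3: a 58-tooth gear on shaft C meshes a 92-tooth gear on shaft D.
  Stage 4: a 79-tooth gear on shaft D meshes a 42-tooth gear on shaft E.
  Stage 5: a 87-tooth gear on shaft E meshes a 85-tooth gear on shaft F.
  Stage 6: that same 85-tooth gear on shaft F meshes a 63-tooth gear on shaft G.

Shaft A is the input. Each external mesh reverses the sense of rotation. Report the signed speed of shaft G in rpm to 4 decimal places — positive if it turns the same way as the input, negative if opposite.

+6575.1049 rpm (same as input, |ω| = 6575.1049 rpm)

Stage 1 [84T→84T]: ω = 2518.0000×84/84 = 2518.0000 rpm, dir flips to −; running = −2518.0000
Stage 2 [59T→37T]: ω = 2518.0000×59/37 = 4015.1892 rpm, dir flips to +; running = +4015.1892
Stage 3 [58T→92T]: ω = 4015.1892×58/92 = 2531.3149 rpm, dir flips to −; running = −2531.3149
Stage 4 [79T→42T]: ω = 2531.3149×79/42 = 4761.2828 rpm, dir flips to +; running = +4761.2828
Stage 5 [87T→85T]: ω = 4761.2828×87/85 = 4873.3130 rpm, dir flips to −; running = −4873.3130
Stage 6 [85T→63T]: ω = 4873.3130×85/63 = 6575.1049 rpm, dir flips to +; running = +6575.1049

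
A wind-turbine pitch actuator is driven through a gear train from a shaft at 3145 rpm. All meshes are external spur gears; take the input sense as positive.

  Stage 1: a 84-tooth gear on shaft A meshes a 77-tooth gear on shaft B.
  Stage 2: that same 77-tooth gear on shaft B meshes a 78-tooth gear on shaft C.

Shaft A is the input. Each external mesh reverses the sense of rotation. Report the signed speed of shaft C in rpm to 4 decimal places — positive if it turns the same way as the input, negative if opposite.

+3386.9231 rpm (same as input, |ω| = 3386.9231 rpm)

Stage 1 [84T→77T]: ω = 3145.0000×84/77 = 3430.9091 rpm, dir flips to −; running = −3430.9091
Stage 2 [77T→78T]: ω = 3430.9091×77/78 = 3386.9231 rpm, dir flips to +; running = +3386.9231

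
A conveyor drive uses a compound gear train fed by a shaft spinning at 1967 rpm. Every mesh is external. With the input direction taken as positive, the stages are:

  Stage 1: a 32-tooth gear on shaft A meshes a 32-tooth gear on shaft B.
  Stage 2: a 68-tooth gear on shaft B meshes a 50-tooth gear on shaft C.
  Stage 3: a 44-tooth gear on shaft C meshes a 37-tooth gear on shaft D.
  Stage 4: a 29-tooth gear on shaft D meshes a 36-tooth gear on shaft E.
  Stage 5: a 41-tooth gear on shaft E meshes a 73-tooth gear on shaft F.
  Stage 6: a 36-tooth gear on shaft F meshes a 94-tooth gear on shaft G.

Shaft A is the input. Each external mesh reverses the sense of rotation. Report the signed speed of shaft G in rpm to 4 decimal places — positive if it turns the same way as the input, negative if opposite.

Stage 1 [32T→32T]: ω = 1967.0000×32/32 = 1967.0000 rpm, dir flips to −; running = −1967.0000
Stage 2 [68T→50T]: ω = 1967.0000×68/50 = 2675.1200 rpm, dir flips to +; running = +2675.1200
Stage 3 [44T→37T]: ω = 2675.1200×44/37 = 3181.2238 rpm, dir flips to −; running = −3181.2238
Stage 4 [29T→36T]: ω = 3181.2238×29/36 = 2562.6525 rpm, dir flips to +; running = +2562.6525
Stage 5 [41T→73T]: ω = 2562.6525×41/73 = 1439.2980 rpm, dir flips to −; running = −1439.2980
Stage 6 [36T→94T]: ω = 1439.2980×36/94 = 551.2205 rpm, dir flips to +; running = +551.2205

+551.2205 rpm (same as input, |ω| = 551.2205 rpm)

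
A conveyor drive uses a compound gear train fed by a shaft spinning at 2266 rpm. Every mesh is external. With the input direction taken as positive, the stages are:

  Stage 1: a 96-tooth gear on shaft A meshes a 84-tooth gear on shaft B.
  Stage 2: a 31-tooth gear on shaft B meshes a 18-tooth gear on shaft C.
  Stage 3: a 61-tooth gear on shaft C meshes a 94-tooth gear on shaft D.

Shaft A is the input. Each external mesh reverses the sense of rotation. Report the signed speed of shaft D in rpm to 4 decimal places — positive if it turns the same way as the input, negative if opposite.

Stage 1 [96T→84T]: ω = 2266.0000×96/84 = 2589.7143 rpm, dir flips to −; running = −2589.7143
Stage 2 [31T→18T]: ω = 2589.7143×31/18 = 4460.0635 rpm, dir flips to +; running = +4460.0635
Stage 3 [61T→94T]: ω = 4460.0635×61/94 = 2894.2965 rpm, dir flips to −; running = −2894.2965

-2894.2965 rpm (opposite to input, |ω| = 2894.2965 rpm)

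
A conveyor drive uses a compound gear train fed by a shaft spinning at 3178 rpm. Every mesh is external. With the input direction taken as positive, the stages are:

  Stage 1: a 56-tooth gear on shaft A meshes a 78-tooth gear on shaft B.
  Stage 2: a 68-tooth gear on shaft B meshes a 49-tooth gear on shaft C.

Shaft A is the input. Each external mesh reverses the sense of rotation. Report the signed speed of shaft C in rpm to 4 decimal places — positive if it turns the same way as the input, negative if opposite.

Stage 1 [56T→78T]: ω = 3178.0000×56/78 = 2281.6410 rpm, dir flips to −; running = −2281.6410
Stage 2 [68T→49T]: ω = 2281.6410×68/49 = 3166.3590 rpm, dir flips to +; running = +3166.3590

+3166.3590 rpm (same as input, |ω| = 3166.3590 rpm)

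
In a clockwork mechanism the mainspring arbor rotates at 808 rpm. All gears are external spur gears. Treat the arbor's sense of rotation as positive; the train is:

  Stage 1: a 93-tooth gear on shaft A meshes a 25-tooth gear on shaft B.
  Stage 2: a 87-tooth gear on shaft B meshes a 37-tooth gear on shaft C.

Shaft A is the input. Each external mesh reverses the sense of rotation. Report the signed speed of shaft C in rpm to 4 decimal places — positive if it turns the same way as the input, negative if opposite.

Stage 1 [93T→25T]: ω = 808.0000×93/25 = 3005.7600 rpm, dir flips to −; running = −3005.7600
Stage 2 [87T→37T]: ω = 3005.7600×87/37 = 7067.5978 rpm, dir flips to +; running = +7067.5978

+7067.5978 rpm (same as input, |ω| = 7067.5978 rpm)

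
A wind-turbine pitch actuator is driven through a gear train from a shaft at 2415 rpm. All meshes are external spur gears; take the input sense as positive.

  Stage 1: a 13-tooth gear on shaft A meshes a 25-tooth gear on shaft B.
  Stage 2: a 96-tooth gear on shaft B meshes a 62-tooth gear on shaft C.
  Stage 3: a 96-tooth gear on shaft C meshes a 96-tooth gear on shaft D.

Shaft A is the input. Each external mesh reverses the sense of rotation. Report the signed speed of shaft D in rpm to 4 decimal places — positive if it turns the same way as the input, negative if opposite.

Stage 1 [13T→25T]: ω = 2415.0000×13/25 = 1255.8000 rpm, dir flips to −; running = −1255.8000
Stage 2 [96T→62T]: ω = 1255.8000×96/62 = 1944.4645 rpm, dir flips to +; running = +1944.4645
Stage 3 [96T→96T]: ω = 1944.4645×96/96 = 1944.4645 rpm, dir flips to −; running = −1944.4645

-1944.4645 rpm (opposite to input, |ω| = 1944.4645 rpm)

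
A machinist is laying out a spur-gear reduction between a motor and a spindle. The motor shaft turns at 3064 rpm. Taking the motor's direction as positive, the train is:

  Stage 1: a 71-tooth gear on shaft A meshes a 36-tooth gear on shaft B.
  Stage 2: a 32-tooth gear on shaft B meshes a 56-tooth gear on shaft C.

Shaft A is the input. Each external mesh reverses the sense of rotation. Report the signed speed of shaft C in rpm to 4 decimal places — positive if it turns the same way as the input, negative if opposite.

+3453.0794 rpm (same as input, |ω| = 3453.0794 rpm)

Stage 1 [71T→36T]: ω = 3064.0000×71/36 = 6042.8889 rpm, dir flips to −; running = −6042.8889
Stage 2 [32T→56T]: ω = 6042.8889×32/56 = 3453.0794 rpm, dir flips to +; running = +3453.0794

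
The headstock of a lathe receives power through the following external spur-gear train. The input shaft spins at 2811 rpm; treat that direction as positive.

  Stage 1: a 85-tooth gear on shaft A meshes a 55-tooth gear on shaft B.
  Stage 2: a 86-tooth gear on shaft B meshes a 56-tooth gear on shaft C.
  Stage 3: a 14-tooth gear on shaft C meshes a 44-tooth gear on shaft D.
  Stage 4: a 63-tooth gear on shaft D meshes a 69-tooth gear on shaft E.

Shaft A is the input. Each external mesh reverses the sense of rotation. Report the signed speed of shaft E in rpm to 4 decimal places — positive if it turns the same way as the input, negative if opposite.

Stage 1 [85T→55T]: ω = 2811.0000×85/55 = 4344.2727 rpm, dir flips to −; running = −4344.2727
Stage 2 [86T→56T]: ω = 4344.2727×86/56 = 6671.5617 rpm, dir flips to +; running = +6671.5617
Stage 3 [14T→44T]: ω = 6671.5617×14/44 = 2122.7696 rpm, dir flips to −; running = −2122.7696
Stage 4 [63T→69T]: ω = 2122.7696×63/69 = 1938.1810 rpm, dir flips to +; running = +1938.1810

+1938.1810 rpm (same as input, |ω| = 1938.1810 rpm)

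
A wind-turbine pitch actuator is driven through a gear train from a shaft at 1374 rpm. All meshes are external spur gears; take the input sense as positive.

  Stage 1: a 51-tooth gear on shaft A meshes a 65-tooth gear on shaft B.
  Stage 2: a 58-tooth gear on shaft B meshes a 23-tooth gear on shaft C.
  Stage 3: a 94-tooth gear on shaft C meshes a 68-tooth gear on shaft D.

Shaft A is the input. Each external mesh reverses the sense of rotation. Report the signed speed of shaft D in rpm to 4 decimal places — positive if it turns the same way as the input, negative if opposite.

-3758.0508 rpm (opposite to input, |ω| = 3758.0508 rpm)

Stage 1 [51T→65T]: ω = 1374.0000×51/65 = 1078.0615 rpm, dir flips to −; running = −1078.0615
Stage 2 [58T→23T]: ω = 1078.0615×58/23 = 2718.5900 rpm, dir flips to +; running = +2718.5900
Stage 3 [94T→68T]: ω = 2718.5900×94/68 = 3758.0508 rpm, dir flips to −; running = −3758.0508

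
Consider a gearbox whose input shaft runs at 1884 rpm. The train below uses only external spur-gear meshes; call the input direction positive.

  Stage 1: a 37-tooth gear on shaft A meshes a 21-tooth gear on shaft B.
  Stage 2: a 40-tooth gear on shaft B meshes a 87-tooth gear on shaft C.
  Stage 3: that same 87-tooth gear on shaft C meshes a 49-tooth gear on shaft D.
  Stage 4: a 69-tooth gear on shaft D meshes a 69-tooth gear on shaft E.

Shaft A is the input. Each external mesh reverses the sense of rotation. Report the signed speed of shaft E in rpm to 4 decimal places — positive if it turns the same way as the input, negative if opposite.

Stage 1 [37T→21T]: ω = 1884.0000×37/21 = 3319.4286 rpm, dir flips to −; running = −3319.4286
Stage 2 [40T→87T]: ω = 3319.4286×40/87 = 1526.1741 rpm, dir flips to +; running = +1526.1741
Stage 3 [87T→49T]: ω = 1526.1741×87/49 = 2709.7376 rpm, dir flips to −; running = −2709.7376
Stage 4 [69T→69T]: ω = 2709.7376×69/69 = 2709.7376 rpm, dir flips to +; running = +2709.7376

+2709.7376 rpm (same as input, |ω| = 2709.7376 rpm)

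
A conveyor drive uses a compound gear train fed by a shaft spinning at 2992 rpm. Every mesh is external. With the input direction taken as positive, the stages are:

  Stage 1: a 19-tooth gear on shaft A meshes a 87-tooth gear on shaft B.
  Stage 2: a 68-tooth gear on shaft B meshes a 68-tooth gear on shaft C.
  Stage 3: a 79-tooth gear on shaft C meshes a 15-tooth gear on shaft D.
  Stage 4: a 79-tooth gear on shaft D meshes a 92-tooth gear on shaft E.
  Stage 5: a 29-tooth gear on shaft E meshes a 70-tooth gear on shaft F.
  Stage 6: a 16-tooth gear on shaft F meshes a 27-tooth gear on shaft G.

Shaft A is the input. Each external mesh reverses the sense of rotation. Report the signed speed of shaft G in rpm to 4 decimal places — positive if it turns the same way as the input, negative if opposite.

Stage 1 [19T→87T]: ω = 2992.0000×19/87 = 653.4253 rpm, dir flips to −; running = −653.4253
Stage 2 [68T→68T]: ω = 653.4253×68/68 = 653.4253 rpm, dir flips to +; running = +653.4253
Stage 3 [79T→15T]: ω = 653.4253×79/15 = 3441.3732 rpm, dir flips to −; running = −3441.3732
Stage 4 [79T→92T]: ω = 3441.3732×79/92 = 2955.0922 rpm, dir flips to +; running = +2955.0922
Stage 5 [29T→70T]: ω = 2955.0922×29/70 = 1224.2525 rpm, dir flips to −; running = −1224.2525
Stage 6 [16T→27T]: ω = 1224.2525×16/27 = 725.4829 rpm, dir flips to +; running = +725.4829

+725.4829 rpm (same as input, |ω| = 725.4829 rpm)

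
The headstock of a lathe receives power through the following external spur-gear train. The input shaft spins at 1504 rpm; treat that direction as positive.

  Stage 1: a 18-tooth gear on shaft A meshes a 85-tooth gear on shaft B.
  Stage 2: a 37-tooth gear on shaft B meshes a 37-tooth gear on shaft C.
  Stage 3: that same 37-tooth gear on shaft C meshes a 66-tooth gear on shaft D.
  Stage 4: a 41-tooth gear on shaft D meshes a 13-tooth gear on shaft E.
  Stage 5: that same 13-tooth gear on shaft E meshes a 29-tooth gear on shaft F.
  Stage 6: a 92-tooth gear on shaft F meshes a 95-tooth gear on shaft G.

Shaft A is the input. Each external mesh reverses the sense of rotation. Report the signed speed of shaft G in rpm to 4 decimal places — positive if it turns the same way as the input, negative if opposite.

+244.4608 rpm (same as input, |ω| = 244.4608 rpm)

Stage 1 [18T→85T]: ω = 1504.0000×18/85 = 318.4941 rpm, dir flips to −; running = −318.4941
Stage 2 [37T→37T]: ω = 318.4941×37/37 = 318.4941 rpm, dir flips to +; running = +318.4941
Stage 3 [37T→66T]: ω = 318.4941×37/66 = 178.5497 rpm, dir flips to −; running = −178.5497
Stage 4 [41T→13T]: ω = 178.5497×41/13 = 563.1184 rpm, dir flips to +; running = +563.1184
Stage 5 [13T→29T]: ω = 563.1184×13/29 = 252.4324 rpm, dir flips to −; running = −252.4324
Stage 6 [92T→95T]: ω = 252.4324×92/95 = 244.4608 rpm, dir flips to +; running = +244.4608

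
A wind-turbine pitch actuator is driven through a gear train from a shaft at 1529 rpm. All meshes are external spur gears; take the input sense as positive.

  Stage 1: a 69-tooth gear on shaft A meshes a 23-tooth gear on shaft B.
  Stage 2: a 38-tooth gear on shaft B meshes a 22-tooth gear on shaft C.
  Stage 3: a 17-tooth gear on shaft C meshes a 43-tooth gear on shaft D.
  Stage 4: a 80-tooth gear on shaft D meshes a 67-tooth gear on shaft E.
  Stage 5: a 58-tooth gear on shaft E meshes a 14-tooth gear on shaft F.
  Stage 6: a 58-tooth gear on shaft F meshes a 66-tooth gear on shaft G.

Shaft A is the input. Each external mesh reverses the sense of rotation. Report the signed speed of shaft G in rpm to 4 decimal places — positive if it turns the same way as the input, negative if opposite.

+13616.6201 rpm (same as input, |ω| = 13616.6201 rpm)

Stage 1 [69T→23T]: ω = 1529.0000×69/23 = 4587.0000 rpm, dir flips to −; running = −4587.0000
Stage 2 [38T→22T]: ω = 4587.0000×38/22 = 7923.0000 rpm, dir flips to +; running = +7923.0000
Stage 3 [17T→43T]: ω = 7923.0000×17/43 = 3132.3488 rpm, dir flips to −; running = −3132.3488
Stage 4 [80T→67T]: ω = 3132.3488×80/67 = 3740.1180 rpm, dir flips to +; running = +3740.1180
Stage 5 [58T→14T]: ω = 3740.1180×58/14 = 15494.7746 rpm, dir flips to −; running = −15494.7746
Stage 6 [58T→66T]: ω = 15494.7746×58/66 = 13616.6201 rpm, dir flips to +; running = +13616.6201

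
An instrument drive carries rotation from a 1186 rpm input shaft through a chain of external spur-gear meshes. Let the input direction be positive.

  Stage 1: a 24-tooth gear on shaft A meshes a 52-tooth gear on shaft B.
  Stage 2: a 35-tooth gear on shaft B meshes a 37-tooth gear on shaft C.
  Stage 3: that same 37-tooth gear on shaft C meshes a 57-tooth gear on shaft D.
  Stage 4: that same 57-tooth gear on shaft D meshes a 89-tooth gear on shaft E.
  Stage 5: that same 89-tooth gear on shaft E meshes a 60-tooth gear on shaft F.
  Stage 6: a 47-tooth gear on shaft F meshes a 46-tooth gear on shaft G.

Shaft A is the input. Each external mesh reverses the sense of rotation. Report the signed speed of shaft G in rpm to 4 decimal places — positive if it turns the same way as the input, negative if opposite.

+326.2492 rpm (same as input, |ω| = 326.2492 rpm)

Stage 1 [24T→52T]: ω = 1186.0000×24/52 = 547.3846 rpm, dir flips to −; running = −547.3846
Stage 2 [35T→37T]: ω = 547.3846×35/37 = 517.7963 rpm, dir flips to +; running = +517.7963
Stage 3 [37T→57T]: ω = 517.7963×37/57 = 336.1134 rpm, dir flips to −; running = −336.1134
Stage 4 [57T→89T]: ω = 336.1134×57/89 = 215.2636 rpm, dir flips to +; running = +215.2636
Stage 5 [89T→60T]: ω = 215.2636×89/60 = 319.3077 rpm, dir flips to −; running = −319.3077
Stage 6 [47T→46T]: ω = 319.3077×47/46 = 326.2492 rpm, dir flips to +; running = +326.2492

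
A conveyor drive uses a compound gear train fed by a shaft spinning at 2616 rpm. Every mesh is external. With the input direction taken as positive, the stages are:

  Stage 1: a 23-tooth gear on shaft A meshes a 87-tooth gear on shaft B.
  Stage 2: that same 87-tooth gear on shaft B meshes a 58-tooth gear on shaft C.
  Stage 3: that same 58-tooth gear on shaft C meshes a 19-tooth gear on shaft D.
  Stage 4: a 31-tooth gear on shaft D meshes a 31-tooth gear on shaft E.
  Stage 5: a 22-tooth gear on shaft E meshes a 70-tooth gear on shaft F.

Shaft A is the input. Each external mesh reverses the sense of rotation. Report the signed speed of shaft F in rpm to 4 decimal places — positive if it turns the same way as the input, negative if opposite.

Stage 1 [23T→87T]: ω = 2616.0000×23/87 = 691.5862 rpm, dir flips to −; running = −691.5862
Stage 2 [87T→58T]: ω = 691.5862×87/58 = 1037.3793 rpm, dir flips to +; running = +1037.3793
Stage 3 [58T→19T]: ω = 1037.3793×58/19 = 3166.7368 rpm, dir flips to −; running = −3166.7368
Stage 4 [31T→31T]: ω = 3166.7368×31/31 = 3166.7368 rpm, dir flips to +; running = +3166.7368
Stage 5 [22T→70T]: ω = 3166.7368×22/70 = 995.2602 rpm, dir flips to −; running = −995.2602

-995.2602 rpm (opposite to input, |ω| = 995.2602 rpm)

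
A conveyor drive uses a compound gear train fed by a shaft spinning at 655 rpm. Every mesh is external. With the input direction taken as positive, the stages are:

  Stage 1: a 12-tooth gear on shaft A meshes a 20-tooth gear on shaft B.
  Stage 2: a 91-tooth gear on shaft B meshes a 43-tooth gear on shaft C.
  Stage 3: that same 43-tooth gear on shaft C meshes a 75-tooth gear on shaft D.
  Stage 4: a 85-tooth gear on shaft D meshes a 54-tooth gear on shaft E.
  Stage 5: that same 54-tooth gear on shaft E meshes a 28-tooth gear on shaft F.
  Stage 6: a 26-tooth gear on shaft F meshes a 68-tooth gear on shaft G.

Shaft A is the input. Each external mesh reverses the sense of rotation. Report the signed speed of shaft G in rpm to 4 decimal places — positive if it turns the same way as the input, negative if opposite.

+553.4750 rpm (same as input, |ω| = 553.4750 rpm)

Stage 1 [12T→20T]: ω = 655.0000×12/20 = 393.0000 rpm, dir flips to −; running = −393.0000
Stage 2 [91T→43T]: ω = 393.0000×91/43 = 831.6977 rpm, dir flips to +; running = +831.6977
Stage 3 [43T→75T]: ω = 831.6977×43/75 = 476.8400 rpm, dir flips to −; running = −476.8400
Stage 4 [85T→54T]: ω = 476.8400×85/54 = 750.5815 rpm, dir flips to +; running = +750.5815
Stage 5 [54T→28T]: ω = 750.5815×54/28 = 1447.5500 rpm, dir flips to −; running = −1447.5500
Stage 6 [26T→68T]: ω = 1447.5500×26/68 = 553.4750 rpm, dir flips to +; running = +553.4750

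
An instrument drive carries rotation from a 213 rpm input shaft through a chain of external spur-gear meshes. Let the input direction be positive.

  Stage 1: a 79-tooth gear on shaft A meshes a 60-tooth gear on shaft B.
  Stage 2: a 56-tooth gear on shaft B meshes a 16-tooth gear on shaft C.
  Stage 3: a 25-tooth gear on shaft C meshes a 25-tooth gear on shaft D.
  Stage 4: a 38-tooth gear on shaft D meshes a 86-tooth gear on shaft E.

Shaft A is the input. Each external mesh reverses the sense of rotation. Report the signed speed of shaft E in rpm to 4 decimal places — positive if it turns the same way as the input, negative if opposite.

Stage 1 [79T→60T]: ω = 213.0000×79/60 = 280.4500 rpm, dir flips to −; running = −280.4500
Stage 2 [56T→16T]: ω = 280.4500×56/16 = 981.5750 rpm, dir flips to +; running = +981.5750
Stage 3 [25T→25T]: ω = 981.5750×25/25 = 981.5750 rpm, dir flips to −; running = −981.5750
Stage 4 [38T→86T]: ω = 981.5750×38/86 = 433.7192 rpm, dir flips to +; running = +433.7192

+433.7192 rpm (same as input, |ω| = 433.7192 rpm)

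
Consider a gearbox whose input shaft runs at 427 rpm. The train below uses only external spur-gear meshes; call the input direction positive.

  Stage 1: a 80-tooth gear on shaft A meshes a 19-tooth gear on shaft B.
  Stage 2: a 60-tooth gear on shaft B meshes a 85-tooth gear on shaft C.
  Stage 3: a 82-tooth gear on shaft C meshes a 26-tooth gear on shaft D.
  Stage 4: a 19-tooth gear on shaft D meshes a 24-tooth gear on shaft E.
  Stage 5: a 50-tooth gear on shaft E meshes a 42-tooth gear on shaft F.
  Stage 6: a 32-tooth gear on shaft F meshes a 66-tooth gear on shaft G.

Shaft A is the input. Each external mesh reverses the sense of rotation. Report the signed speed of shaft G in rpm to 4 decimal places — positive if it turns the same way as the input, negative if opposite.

+1828.9684 rpm (same as input, |ω| = 1828.9684 rpm)

Stage 1 [80T→19T]: ω = 427.0000×80/19 = 1797.8947 rpm, dir flips to −; running = −1797.8947
Stage 2 [60T→85T]: ω = 1797.8947×60/85 = 1269.1022 rpm, dir flips to +; running = +1269.1022
Stage 3 [82T→26T]: ω = 1269.1022×82/26 = 4002.5530 rpm, dir flips to −; running = −4002.5530
Stage 4 [19T→24T]: ω = 4002.5530×19/24 = 3168.6878 rpm, dir flips to +; running = +3168.6878
Stage 5 [50T→42T]: ω = 3168.6878×50/42 = 3772.2474 rpm, dir flips to −; running = −3772.2474
Stage 6 [32T→66T]: ω = 3772.2474×32/66 = 1828.9684 rpm, dir flips to +; running = +1828.9684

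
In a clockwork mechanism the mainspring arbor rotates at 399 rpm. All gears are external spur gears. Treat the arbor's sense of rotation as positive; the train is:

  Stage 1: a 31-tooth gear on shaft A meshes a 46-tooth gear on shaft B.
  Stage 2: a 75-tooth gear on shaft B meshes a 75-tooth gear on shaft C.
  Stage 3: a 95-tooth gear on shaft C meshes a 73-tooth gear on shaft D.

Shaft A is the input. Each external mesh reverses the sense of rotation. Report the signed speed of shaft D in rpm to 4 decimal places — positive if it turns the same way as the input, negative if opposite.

Stage 1 [31T→46T]: ω = 399.0000×31/46 = 268.8913 rpm, dir flips to −; running = −268.8913
Stage 2 [75T→75T]: ω = 268.8913×75/75 = 268.8913 rpm, dir flips to +; running = +268.8913
Stage 3 [95T→73T]: ω = 268.8913×95/73 = 349.9270 rpm, dir flips to −; running = −349.9270

-349.9270 rpm (opposite to input, |ω| = 349.9270 rpm)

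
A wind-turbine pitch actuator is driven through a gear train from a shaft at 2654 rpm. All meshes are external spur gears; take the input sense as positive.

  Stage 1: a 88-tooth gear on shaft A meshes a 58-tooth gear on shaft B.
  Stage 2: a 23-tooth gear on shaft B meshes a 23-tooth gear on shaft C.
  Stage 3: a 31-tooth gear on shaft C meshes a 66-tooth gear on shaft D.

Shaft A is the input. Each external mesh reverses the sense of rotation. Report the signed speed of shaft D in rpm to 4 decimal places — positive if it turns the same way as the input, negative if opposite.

Stage 1 [88T→58T]: ω = 2654.0000×88/58 = 4026.7586 rpm, dir flips to −; running = −4026.7586
Stage 2 [23T→23T]: ω = 4026.7586×23/23 = 4026.7586 rpm, dir flips to +; running = +4026.7586
Stage 3 [31T→66T]: ω = 4026.7586×31/66 = 1891.3563 rpm, dir flips to −; running = −1891.3563

-1891.3563 rpm (opposite to input, |ω| = 1891.3563 rpm)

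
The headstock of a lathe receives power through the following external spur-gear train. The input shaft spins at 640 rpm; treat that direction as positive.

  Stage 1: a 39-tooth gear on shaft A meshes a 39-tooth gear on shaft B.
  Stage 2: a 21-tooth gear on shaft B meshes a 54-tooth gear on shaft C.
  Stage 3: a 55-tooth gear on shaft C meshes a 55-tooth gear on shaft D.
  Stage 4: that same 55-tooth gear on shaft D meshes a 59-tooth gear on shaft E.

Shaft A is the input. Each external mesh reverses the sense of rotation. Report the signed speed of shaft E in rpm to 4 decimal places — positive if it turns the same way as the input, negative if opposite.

Stage 1 [39T→39T]: ω = 640.0000×39/39 = 640.0000 rpm, dir flips to −; running = −640.0000
Stage 2 [21T→54T]: ω = 640.0000×21/54 = 248.8889 rpm, dir flips to +; running = +248.8889
Stage 3 [55T→55T]: ω = 248.8889×55/55 = 248.8889 rpm, dir flips to −; running = −248.8889
Stage 4 [55T→59T]: ω = 248.8889×55/59 = 232.0151 rpm, dir flips to +; running = +232.0151

+232.0151 rpm (same as input, |ω| = 232.0151 rpm)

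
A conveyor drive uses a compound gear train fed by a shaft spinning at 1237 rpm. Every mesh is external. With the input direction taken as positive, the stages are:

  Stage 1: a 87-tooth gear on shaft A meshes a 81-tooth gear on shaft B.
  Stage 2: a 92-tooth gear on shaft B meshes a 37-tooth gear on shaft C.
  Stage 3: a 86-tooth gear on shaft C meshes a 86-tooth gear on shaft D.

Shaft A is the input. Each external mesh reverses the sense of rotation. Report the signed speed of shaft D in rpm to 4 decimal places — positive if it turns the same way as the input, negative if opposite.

Stage 1 [87T→81T]: ω = 1237.0000×87/81 = 1328.6296 rpm, dir flips to −; running = −1328.6296
Stage 2 [92T→37T]: ω = 1328.6296×92/37 = 3303.6196 rpm, dir flips to +; running = +3303.6196
Stage 3 [86T→86T]: ω = 3303.6196×86/86 = 3303.6196 rpm, dir flips to −; running = −3303.6196

-3303.6196 rpm (opposite to input, |ω| = 3303.6196 rpm)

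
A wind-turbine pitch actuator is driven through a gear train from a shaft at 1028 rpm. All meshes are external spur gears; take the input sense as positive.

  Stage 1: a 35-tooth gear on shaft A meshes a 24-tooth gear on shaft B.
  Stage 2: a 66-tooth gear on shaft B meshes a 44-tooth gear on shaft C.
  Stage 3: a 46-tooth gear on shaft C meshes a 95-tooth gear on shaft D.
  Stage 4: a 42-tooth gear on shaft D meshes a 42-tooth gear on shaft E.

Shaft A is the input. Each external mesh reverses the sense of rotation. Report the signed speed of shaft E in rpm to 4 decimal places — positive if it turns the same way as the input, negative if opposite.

+1088.8684 rpm (same as input, |ω| = 1088.8684 rpm)

Stage 1 [35T→24T]: ω = 1028.0000×35/24 = 1499.1667 rpm, dir flips to −; running = −1499.1667
Stage 2 [66T→44T]: ω = 1499.1667×66/44 = 2248.7500 rpm, dir flips to +; running = +2248.7500
Stage 3 [46T→95T]: ω = 2248.7500×46/95 = 1088.8684 rpm, dir flips to −; running = −1088.8684
Stage 4 [42T→42T]: ω = 1088.8684×42/42 = 1088.8684 rpm, dir flips to +; running = +1088.8684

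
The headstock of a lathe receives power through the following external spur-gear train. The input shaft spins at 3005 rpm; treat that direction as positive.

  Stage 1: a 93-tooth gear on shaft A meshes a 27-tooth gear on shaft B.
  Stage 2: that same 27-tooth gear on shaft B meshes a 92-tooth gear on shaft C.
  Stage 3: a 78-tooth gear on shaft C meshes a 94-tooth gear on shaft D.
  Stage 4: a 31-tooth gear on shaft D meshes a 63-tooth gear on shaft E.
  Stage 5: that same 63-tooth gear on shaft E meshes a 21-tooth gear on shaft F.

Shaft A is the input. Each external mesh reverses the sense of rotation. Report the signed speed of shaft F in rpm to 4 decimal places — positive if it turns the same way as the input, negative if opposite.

-3720.9064 rpm (opposite to input, |ω| = 3720.9064 rpm)

Stage 1 [93T→27T]: ω = 3005.0000×93/27 = 10350.5556 rpm, dir flips to −; running = −10350.5556
Stage 2 [27T→92T]: ω = 10350.5556×27/92 = 3037.6630 rpm, dir flips to +; running = +3037.6630
Stage 3 [78T→94T]: ω = 3037.6630×78/94 = 2520.6140 rpm, dir flips to −; running = −2520.6140
Stage 4 [31T→63T]: ω = 2520.6140×31/63 = 1240.3021 rpm, dir flips to +; running = +1240.3021
Stage 5 [63T→21T]: ω = 1240.3021×63/21 = 3720.9064 rpm, dir flips to −; running = −3720.9064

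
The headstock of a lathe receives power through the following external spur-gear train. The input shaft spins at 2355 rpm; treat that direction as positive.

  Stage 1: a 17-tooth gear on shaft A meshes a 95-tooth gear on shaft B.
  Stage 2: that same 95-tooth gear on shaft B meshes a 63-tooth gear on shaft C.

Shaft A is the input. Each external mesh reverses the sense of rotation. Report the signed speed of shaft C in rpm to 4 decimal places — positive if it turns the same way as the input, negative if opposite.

Stage 1 [17T→95T]: ω = 2355.0000×17/95 = 421.4211 rpm, dir flips to −; running = −421.4211
Stage 2 [95T→63T]: ω = 421.4211×95/63 = 635.4762 rpm, dir flips to +; running = +635.4762

+635.4762 rpm (same as input, |ω| = 635.4762 rpm)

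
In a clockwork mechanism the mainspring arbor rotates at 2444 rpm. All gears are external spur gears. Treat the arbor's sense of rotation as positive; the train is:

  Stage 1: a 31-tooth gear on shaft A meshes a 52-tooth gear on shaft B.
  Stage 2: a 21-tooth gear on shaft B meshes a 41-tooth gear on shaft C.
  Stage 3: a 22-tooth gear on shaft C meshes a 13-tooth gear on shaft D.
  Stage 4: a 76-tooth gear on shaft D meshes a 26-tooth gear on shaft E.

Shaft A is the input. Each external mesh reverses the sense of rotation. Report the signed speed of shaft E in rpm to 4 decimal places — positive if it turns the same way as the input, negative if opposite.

+3691.5994 rpm (same as input, |ω| = 3691.5994 rpm)

Stage 1 [31T→52T]: ω = 2444.0000×31/52 = 1457.0000 rpm, dir flips to −; running = −1457.0000
Stage 2 [21T→41T]: ω = 1457.0000×21/41 = 746.2683 rpm, dir flips to +; running = +746.2683
Stage 3 [22T→13T]: ω = 746.2683×22/13 = 1262.9156 rpm, dir flips to −; running = −1262.9156
Stage 4 [76T→26T]: ω = 1262.9156×76/26 = 3691.5994 rpm, dir flips to +; running = +3691.5994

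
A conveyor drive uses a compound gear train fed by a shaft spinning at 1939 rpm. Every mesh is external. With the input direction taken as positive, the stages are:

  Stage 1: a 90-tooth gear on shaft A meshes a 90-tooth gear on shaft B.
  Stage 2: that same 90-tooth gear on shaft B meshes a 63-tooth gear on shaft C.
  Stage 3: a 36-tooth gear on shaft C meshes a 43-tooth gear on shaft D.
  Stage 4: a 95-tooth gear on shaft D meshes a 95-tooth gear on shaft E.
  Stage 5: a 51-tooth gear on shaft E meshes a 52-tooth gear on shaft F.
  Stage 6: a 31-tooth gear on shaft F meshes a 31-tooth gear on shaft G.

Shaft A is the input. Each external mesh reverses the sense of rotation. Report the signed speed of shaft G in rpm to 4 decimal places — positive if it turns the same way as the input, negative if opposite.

+2274.4723 rpm (same as input, |ω| = 2274.4723 rpm)

Stage 1 [90T→90T]: ω = 1939.0000×90/90 = 1939.0000 rpm, dir flips to −; running = −1939.0000
Stage 2 [90T→63T]: ω = 1939.0000×90/63 = 2770.0000 rpm, dir flips to +; running = +2770.0000
Stage 3 [36T→43T]: ω = 2770.0000×36/43 = 2319.0698 rpm, dir flips to −; running = −2319.0698
Stage 4 [95T→95T]: ω = 2319.0698×95/95 = 2319.0698 rpm, dir flips to +; running = +2319.0698
Stage 5 [51T→52T]: ω = 2319.0698×51/52 = 2274.4723 rpm, dir flips to −; running = −2274.4723
Stage 6 [31T→31T]: ω = 2274.4723×31/31 = 2274.4723 rpm, dir flips to +; running = +2274.4723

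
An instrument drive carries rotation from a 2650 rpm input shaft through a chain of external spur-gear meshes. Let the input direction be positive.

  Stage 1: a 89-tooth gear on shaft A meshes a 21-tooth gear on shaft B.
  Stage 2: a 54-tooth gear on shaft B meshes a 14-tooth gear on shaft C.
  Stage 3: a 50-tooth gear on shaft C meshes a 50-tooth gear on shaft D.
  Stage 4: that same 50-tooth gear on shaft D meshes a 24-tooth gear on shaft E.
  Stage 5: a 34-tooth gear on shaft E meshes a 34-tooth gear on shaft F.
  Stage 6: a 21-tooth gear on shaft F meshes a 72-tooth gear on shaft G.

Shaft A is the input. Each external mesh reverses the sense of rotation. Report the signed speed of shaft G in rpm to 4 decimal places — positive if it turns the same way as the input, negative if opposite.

Stage 1 [89T→21T]: ω = 2650.0000×89/21 = 11230.9524 rpm, dir flips to −; running = −11230.9524
Stage 2 [54T→14T]: ω = 11230.9524×54/14 = 43319.3878 rpm, dir flips to +; running = +43319.3878
Stage 3 [50T→50T]: ω = 43319.3878×50/50 = 43319.3878 rpm, dir flips to −; running = −43319.3878
Stage 4 [50T→24T]: ω = 43319.3878×50/24 = 90248.7245 rpm, dir flips to +; running = +90248.7245
Stage 5 [34T→34T]: ω = 90248.7245×34/34 = 90248.7245 rpm, dir flips to −; running = −90248.7245
Stage 6 [21T→72T]: ω = 90248.7245×21/72 = 26322.5446 rpm, dir flips to +; running = +26322.5446

+26322.5446 rpm (same as input, |ω| = 26322.5446 rpm)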